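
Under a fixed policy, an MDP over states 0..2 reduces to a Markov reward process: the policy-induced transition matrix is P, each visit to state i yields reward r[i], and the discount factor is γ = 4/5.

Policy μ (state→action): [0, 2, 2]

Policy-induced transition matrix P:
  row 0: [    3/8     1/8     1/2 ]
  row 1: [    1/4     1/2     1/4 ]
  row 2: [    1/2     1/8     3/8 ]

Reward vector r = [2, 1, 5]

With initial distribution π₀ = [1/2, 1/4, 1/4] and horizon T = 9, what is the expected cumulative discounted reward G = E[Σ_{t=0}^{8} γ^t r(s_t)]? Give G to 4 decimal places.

G = 12.4673

t=0: π = [0.5000, 0.2500, 0.2500], E[r] = 2.5000, γ^t·E[r] = 2.500000, running G = 2.500000
t=1: π = [0.3750, 0.2188, 0.4063], E[r] = 3.0000, γ^t·E[r] = 2.400000, running G = 4.900000
t=2: π = [0.3984, 0.2070, 0.3945], E[r] = 2.9766, γ^t·E[r] = 1.905000, running G = 6.805000
t=3: π = [0.3984, 0.2026, 0.3989], E[r] = 2.9941, γ^t·E[r] = 1.533000, running G = 8.338000
t=4: π = [0.3995, 0.2010, 0.3995], E[r] = 2.9974, γ^t·E[r] = 1.227750, running G = 9.565750
t=5: π = [0.3998, 0.2004, 0.3998], E[r] = 2.9991, γ^t·E[r] = 0.982740, running G = 10.548490
t=6: π = [0.3999, 0.2001, 0.3999], E[r] = 2.9997, γ^t·E[r] = 0.786341, running G = 11.334831
t=7: π = [0.4000, 0.2001, 0.4000], E[r] = 2.9999, γ^t·E[r] = 0.629118, running G = 11.963949
t=8: π = [0.4000, 0.2000, 0.4000], E[r] = 3.0000, γ^t·E[r] = 0.503308, running G = 12.467257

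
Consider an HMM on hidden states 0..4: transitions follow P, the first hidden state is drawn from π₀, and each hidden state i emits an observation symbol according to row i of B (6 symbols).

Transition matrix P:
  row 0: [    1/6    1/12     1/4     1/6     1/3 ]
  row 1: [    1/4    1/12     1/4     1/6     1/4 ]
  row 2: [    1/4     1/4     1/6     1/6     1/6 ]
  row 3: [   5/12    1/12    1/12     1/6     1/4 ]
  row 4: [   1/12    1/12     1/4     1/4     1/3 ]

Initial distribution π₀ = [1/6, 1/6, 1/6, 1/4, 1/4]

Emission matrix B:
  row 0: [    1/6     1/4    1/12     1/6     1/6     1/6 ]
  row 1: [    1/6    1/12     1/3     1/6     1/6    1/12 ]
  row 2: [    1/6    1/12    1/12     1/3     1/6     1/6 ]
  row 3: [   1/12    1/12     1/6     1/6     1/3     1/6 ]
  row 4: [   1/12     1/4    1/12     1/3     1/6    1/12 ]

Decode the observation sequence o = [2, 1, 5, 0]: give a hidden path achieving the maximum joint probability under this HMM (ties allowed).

t=0: δ = [1.389e-02, 5.556e-02, 1.389e-02, 4.167e-02, 2.083e-02]  (obs o_0=2)
t=1: δ = [4.340e-03, 3.858e-04, 1.157e-03, 7.716e-04, 3.472e-03]  ψ = [3, 1, 1, 1, 1]  (obs o_1=1)
t=2: δ = [1.206e-04, 3.014e-05, 1.808e-04, 1.447e-04, 1.206e-04]  ψ = [0, 0, 0, 4, 0]  (obs o_2=5)
t=3: δ = [1.005e-05, 7.535e-06, 5.023e-06, 2.512e-06, 3.349e-06]  ψ = [3, 2, 0, 2, 0]  (obs o_3=0)
backtrack: best end state = 0; path = [1, 4, 3, 0]

path = [1, 4, 3, 0]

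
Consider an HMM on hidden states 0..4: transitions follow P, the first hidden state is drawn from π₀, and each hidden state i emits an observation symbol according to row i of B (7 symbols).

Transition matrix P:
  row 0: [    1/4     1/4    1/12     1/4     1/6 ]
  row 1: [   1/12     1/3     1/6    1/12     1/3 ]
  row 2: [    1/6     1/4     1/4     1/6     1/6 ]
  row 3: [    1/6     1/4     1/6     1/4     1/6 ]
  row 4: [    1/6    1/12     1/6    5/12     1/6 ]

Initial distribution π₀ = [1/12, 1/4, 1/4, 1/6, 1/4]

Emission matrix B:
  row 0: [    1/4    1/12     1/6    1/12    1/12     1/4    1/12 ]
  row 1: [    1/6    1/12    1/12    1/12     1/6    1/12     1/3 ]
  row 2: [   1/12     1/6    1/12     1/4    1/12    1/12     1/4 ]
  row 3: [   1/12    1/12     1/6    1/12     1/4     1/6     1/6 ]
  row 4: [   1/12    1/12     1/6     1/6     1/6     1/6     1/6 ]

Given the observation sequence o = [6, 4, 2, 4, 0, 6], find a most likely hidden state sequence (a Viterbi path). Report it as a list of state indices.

path = [1, 1, 4, 3, 1, 1]

t=0: δ = [6.944e-03, 8.333e-02, 6.250e-02, 2.778e-02, 4.167e-02]  (obs o_0=6)
t=1: δ = [8.681e-04, 4.630e-03, 1.302e-03, 4.340e-03, 4.630e-03]  ψ = [2, 1, 2, 4, 1]  (obs o_1=4)
t=2: δ = [1.286e-04, 1.286e-04, 6.430e-05, 3.215e-04, 2.572e-04]  ψ = [4, 1, 1, 4, 1]  (obs o_2=2)
t=3: δ = [4.465e-06, 1.340e-05, 4.465e-06, 2.679e-05, 8.931e-06]  ψ = [3, 3, 3, 4, 3]  (obs o_3=4)
t=4: δ = [1.116e-06, 1.116e-06, 3.721e-07, 5.582e-07, 3.721e-07]  ψ = [3, 3, 3, 3, 1]  (obs o_4=0)
t=5: δ = [2.326e-08, 1.240e-07, 4.651e-08, 4.651e-08, 6.202e-08]  ψ = [0, 1, 1, 0, 1]  (obs o_5=6)
backtrack: best end state = 1; path = [1, 1, 4, 3, 1, 1]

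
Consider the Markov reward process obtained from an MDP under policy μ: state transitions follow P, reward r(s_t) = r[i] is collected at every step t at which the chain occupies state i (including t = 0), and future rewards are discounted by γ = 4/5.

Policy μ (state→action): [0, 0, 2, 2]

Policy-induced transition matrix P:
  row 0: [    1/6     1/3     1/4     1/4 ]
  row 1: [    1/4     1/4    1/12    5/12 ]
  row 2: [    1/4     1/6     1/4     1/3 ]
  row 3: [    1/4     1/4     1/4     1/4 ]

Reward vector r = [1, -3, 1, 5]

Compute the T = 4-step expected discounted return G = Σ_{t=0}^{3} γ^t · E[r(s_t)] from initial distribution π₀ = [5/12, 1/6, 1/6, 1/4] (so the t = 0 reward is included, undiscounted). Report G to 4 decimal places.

G = 3.6319

t=0: π = [0.4167, 0.1667, 0.1667, 0.2500], E[r] = 1.3333, γ^t·E[r] = 1.333333, running G = 1.333333
t=1: π = [0.2153, 0.2708, 0.2222, 0.2917], E[r] = 1.0833, γ^t·E[r] = 0.866667, running G = 2.200000
t=2: π = [0.2321, 0.2494, 0.2049, 0.3137], E[r] = 1.2569, γ^t·E[r] = 0.804444, running G = 3.004444
t=3: π = [0.2307, 0.2523, 0.2084, 0.3086], E[r] = 1.2255, γ^t·E[r] = 0.627457, running G = 3.631901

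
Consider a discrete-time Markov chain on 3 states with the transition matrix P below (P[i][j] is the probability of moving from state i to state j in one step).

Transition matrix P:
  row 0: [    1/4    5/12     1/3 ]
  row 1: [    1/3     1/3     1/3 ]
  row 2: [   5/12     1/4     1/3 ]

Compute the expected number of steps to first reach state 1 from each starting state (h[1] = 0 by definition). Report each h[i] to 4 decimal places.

h = [2.7692, 0.0000, 3.2308]

First-step conditioning: h[1] = 0; for i ≠ 1, h[i] = 1 + Σ_k P[i][k]·h[k].
  h[0] = 1 + 1/4·h[0] + 1/3·h[2]
  h[2] = 1 + 5/12·h[0] + 1/3·h[2]
Solving the 2×2 linear system over states ≠ 1 gives exactly h = [36/13, 0, 42/13] (h[1] = 0 is the target).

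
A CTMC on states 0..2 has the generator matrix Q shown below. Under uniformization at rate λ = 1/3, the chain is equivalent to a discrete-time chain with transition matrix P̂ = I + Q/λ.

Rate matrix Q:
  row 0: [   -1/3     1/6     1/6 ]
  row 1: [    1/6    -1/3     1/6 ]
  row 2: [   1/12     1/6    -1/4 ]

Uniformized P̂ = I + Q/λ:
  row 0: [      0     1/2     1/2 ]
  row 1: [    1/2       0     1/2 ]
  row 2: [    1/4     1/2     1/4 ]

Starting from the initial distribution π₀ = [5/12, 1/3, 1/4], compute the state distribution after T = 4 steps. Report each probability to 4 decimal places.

t=0: π = [0.4167, 0.3333, 0.2500]
t=1: π = [0.2292, 0.3333, 0.4375]
t=2: π = [0.2760, 0.3333, 0.3906]
t=3: π = [0.2643, 0.3333, 0.4023]
t=4: π = [0.2673, 0.3333, 0.3994]

π = [0.2673, 0.3333, 0.3994]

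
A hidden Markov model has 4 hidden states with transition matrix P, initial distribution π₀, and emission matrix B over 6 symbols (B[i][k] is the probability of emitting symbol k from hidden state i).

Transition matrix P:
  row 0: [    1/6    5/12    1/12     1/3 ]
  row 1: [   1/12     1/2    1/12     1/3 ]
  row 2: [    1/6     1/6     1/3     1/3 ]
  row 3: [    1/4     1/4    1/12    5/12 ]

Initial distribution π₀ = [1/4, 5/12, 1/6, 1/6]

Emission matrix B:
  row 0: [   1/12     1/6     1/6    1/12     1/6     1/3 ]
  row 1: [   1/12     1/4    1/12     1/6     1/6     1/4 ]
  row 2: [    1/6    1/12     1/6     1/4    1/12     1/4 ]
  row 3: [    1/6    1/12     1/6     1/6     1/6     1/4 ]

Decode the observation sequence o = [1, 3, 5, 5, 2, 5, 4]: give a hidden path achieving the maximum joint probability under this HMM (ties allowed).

path = [1, 1, 1, 1, 1, 1, 1]

t=0: δ = [4.167e-02, 1.042e-01, 1.389e-02, 1.389e-02]  (obs o_0=1)
t=1: δ = [7.234e-04, 8.681e-03, 2.170e-03, 5.787e-03]  ψ = [1, 1, 1, 1]  (obs o_1=3)
t=2: δ = [4.823e-04, 1.085e-03, 1.808e-04, 7.234e-04]  ψ = [3, 1, 1, 1]  (obs o_2=5)
t=3: δ = [6.028e-05, 1.356e-04, 2.261e-05, 9.042e-05]  ψ = [3, 1, 1, 1]  (obs o_3=5)
t=4: δ = [3.768e-06, 5.651e-06, 1.884e-06, 7.535e-06]  ψ = [3, 1, 1, 1]  (obs o_4=2)
t=5: δ = [6.279e-07, 7.064e-07, 1.570e-07, 7.849e-07]  ψ = [3, 1, 2, 3]  (obs o_5=5)
t=6: δ = [3.270e-08, 5.887e-08, 5.451e-09, 5.451e-08]  ψ = [3, 1, 3, 3]  (obs o_6=4)
backtrack: best end state = 1; path = [1, 1, 1, 1, 1, 1, 1]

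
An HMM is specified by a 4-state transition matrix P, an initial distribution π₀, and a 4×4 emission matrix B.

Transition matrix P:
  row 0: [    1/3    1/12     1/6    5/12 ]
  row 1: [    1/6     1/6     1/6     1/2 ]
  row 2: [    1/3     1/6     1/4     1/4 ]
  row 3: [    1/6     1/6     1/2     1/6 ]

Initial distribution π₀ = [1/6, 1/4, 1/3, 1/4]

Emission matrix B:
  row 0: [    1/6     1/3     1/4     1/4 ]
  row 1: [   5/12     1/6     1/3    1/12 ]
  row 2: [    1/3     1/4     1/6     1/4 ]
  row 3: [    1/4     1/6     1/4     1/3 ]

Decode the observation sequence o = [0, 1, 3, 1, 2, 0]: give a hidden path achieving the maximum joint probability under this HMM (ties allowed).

t=0: δ = [2.778e-02, 1.042e-01, 1.111e-01, 6.250e-02]  (obs o_0=0)
t=1: δ = [1.235e-02, 3.086e-03, 7.812e-03, 8.681e-03]  ψ = [2, 2, 3, 1]  (obs o_1=1)
t=2: δ = [1.029e-03, 1.206e-04, 1.085e-03, 1.715e-03]  ψ = [0, 3, 3, 0]  (obs o_2=3)
t=3: δ = [1.206e-04, 4.763e-05, 2.143e-04, 7.144e-05]  ψ = [2, 3, 3, 0]  (obs o_3=1)
t=4: δ = [1.786e-05, 1.191e-05, 8.931e-06, 1.340e-05]  ψ = [2, 2, 2, 2]  (obs o_4=2)
t=5: δ = [9.923e-07, 9.303e-07, 2.233e-06, 1.861e-06]  ψ = [0, 3, 3, 0]  (obs o_5=0)
backtrack: best end state = 2; path = [2, 0, 3, 2, 3, 2]

path = [2, 0, 3, 2, 3, 2]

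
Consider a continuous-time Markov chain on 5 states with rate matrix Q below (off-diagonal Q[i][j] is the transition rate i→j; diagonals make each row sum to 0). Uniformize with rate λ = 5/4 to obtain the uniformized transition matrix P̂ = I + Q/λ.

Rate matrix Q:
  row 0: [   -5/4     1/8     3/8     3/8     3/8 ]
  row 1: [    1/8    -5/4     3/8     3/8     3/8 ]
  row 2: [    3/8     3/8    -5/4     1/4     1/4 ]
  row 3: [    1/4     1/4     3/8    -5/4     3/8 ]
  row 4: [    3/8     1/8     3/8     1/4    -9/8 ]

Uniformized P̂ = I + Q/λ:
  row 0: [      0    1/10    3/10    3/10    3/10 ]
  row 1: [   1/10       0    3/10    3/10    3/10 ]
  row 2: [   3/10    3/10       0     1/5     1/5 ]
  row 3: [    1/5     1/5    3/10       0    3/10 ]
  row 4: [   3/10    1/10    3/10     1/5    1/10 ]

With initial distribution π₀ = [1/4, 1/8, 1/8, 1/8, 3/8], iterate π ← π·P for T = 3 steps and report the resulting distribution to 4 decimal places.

t=0: π = [0.2500, 0.1250, 0.1250, 0.1250, 0.3750]
t=1: π = [0.1875, 0.1250, 0.2625, 0.2125, 0.2125]
t=2: π = [0.1975, 0.1613, 0.2213, 0.1888, 0.2313]
t=3: π = [0.1896, 0.1470, 0.2336, 0.1981, 0.2316]

π = [0.1896, 0.1470, 0.2336, 0.1981, 0.2316]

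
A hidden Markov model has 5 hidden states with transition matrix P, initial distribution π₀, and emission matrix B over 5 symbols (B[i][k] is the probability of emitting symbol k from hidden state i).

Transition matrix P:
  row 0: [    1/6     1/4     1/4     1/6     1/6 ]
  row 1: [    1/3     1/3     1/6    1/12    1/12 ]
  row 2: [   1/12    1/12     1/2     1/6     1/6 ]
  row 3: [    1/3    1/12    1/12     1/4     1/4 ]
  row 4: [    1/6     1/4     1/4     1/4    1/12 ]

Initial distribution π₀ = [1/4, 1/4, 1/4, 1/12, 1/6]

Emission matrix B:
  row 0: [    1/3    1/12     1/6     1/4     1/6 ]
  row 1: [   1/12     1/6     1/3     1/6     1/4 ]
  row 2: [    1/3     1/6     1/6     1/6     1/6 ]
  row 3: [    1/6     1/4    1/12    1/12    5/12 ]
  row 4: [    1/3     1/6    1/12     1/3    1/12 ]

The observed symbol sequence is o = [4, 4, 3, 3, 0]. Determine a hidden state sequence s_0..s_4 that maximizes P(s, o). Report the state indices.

path = [2, 2, 2, 2, 2]

t=0: δ = [4.167e-02, 6.250e-02, 4.167e-02, 3.472e-02, 1.389e-02]  (obs o_0=4)
t=1: δ = [3.472e-03, 5.208e-03, 3.472e-03, 3.617e-03, 7.234e-04]  ψ = [1, 1, 2, 3, 3]  (obs o_1=4)
t=2: δ = [4.340e-04, 2.894e-04, 2.894e-04, 7.535e-05, 3.014e-04]  ψ = [1, 1, 2, 3, 3]  (obs o_2=3)
t=3: δ = [2.411e-05, 1.808e-05, 2.411e-05, 6.279e-06, 2.411e-05]  ψ = [1, 0, 2, 4, 0]  (obs o_3=3)
t=4: δ = [2.009e-06, 5.023e-07, 4.019e-06, 1.005e-06, 1.340e-06]  ψ = [1, 0, 2, 4, 0]  (obs o_4=0)
backtrack: best end state = 2; path = [2, 2, 2, 2, 2]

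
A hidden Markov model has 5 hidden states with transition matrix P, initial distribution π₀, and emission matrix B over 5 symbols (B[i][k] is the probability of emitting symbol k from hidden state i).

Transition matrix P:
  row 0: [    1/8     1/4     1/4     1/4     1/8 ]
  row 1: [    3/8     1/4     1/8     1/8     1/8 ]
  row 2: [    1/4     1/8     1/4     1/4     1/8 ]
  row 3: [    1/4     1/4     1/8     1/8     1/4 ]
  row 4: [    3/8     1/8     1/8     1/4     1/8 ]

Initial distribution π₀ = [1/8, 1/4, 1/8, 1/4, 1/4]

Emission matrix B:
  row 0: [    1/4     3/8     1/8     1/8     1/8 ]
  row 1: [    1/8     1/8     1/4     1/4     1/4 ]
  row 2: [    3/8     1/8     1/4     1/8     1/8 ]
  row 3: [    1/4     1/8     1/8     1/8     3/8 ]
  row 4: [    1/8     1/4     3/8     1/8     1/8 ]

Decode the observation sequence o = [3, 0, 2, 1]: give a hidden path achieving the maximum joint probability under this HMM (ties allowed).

t=0: δ = [1.562e-02, 6.250e-02, 1.562e-02, 3.125e-02, 3.125e-02]  (obs o_0=3)
t=1: δ = [5.859e-03, 1.953e-03, 2.930e-03, 1.953e-03, 9.766e-04]  ψ = [1, 1, 1, 1, 1]  (obs o_1=0)
t=2: δ = [9.155e-05, 3.662e-04, 3.662e-04, 1.831e-04, 2.747e-04]  ψ = [0, 0, 0, 0, 0]  (obs o_2=2)
t=3: δ = [5.150e-05, 1.144e-05, 1.144e-05, 1.144e-05, 1.144e-05]  ψ = [1, 1, 2, 2, 1]  (obs o_3=1)
backtrack: best end state = 0; path = [1, 0, 1, 0]

path = [1, 0, 1, 0]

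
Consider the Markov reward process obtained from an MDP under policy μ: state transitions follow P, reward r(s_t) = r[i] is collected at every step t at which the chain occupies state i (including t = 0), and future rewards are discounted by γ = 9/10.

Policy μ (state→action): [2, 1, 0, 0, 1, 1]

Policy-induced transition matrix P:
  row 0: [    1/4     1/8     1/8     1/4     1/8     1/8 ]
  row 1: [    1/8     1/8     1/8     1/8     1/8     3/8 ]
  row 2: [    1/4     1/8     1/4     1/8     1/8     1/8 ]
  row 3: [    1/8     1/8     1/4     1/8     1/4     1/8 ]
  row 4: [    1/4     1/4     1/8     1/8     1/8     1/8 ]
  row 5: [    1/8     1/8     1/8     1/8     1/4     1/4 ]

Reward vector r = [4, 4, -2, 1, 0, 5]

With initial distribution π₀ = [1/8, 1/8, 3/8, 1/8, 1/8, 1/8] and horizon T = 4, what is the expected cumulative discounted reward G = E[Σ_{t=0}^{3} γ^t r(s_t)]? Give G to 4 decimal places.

G = 6.0018

t=0: π = [0.1250, 0.1250, 0.3750, 0.1250, 0.1250, 0.1250], E[r] = 1.0000, γ^t·E[r] = 1.000000, running G = 1.000000
t=1: π = [0.2031, 0.1406, 0.1875, 0.1406, 0.1563, 0.1719], E[r] = 2.0000, γ^t·E[r] = 1.800000, running G = 2.800000
t=2: π = [0.1934, 0.1445, 0.1660, 0.1504, 0.1641, 0.1816], E[r] = 2.0781, γ^t·E[r] = 1.683281, running G = 4.483281
t=3: π = [0.1904, 0.1455, 0.1646, 0.1492, 0.1665, 0.1838], E[r] = 2.0830, γ^t·E[r] = 1.518513, running G = 6.001794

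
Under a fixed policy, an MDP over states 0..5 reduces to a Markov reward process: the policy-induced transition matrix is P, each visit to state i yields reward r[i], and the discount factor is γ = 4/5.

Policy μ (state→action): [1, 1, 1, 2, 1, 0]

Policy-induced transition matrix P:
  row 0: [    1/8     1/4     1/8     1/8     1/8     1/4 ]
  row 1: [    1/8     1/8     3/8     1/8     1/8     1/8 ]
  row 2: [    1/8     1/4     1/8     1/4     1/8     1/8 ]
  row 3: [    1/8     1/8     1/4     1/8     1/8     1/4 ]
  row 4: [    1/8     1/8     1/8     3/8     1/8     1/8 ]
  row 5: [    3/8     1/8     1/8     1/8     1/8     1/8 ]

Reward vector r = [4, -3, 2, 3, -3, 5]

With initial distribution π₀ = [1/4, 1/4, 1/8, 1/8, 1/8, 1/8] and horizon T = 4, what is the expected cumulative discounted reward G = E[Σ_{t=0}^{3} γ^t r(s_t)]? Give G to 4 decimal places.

G = 4.1151

t=0: π = [0.2500, 0.2500, 0.1250, 0.1250, 0.1250, 0.1250], E[r] = 1.1250, γ^t·E[r] = 1.125000, running G = 1.125000
t=1: π = [0.1563, 0.1719, 0.2031, 0.1719, 0.1250, 0.1719], E[r] = 1.5156, γ^t·E[r] = 1.212500, running G = 2.337500
t=2: π = [0.1680, 0.1699, 0.1895, 0.1816, 0.1250, 0.1660], E[r] = 1.5410, γ^t·E[r] = 0.986250, running G = 3.323750
t=3: π = [0.1665, 0.1697, 0.1902, 0.1799, 0.1250, 0.1687], E[r] = 1.5457, γ^t·E[r] = 0.791375, running G = 4.115125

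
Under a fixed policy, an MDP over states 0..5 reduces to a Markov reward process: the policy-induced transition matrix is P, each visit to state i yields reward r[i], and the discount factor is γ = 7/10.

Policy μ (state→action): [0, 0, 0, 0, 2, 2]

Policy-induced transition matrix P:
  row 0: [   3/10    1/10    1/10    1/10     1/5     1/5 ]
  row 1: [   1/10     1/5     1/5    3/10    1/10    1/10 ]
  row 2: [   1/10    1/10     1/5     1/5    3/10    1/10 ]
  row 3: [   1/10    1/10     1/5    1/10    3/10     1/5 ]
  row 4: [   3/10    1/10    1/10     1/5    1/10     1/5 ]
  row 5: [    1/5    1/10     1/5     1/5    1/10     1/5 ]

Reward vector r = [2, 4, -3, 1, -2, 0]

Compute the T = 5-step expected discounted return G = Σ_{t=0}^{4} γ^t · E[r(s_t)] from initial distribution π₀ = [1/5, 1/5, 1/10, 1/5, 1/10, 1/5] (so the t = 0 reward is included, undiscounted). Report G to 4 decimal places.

G = 1.1550

t=0: π = [0.2000, 0.2000, 0.1000, 0.2000, 0.1000, 0.2000], E[r] = 0.9000, γ^t·E[r] = 0.900000, running G = 0.900000
t=1: π = [0.1800, 0.1200, 0.1700, 0.1800, 0.1800, 0.1700], E[r] = 0.1500, γ^t·E[r] = 0.105000, running G = 1.005000
t=2: π = [0.1890, 0.1120, 0.1640, 0.1760, 0.1880, 0.1710], E[r] = 0.1340, γ^t·E[r] = 0.065660, running G = 1.070660
t=3: π = [0.1925, 0.1112, 0.1623, 0.1747, 0.1869, 0.1724], E[r] = 0.1438, γ^t·E[r] = 0.049323, running G = 1.119983
t=4: π = [0.1931, 0.1111, 0.1621, 0.1744, 0.1867, 0.1727], E[r] = 0.1456, γ^t·E[r] = 0.034968, running G = 1.154952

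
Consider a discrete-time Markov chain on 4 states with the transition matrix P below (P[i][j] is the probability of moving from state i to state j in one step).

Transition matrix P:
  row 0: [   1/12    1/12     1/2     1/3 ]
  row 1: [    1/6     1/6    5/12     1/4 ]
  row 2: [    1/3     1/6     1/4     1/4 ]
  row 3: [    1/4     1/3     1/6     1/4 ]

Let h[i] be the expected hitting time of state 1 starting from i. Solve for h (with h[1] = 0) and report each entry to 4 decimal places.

h = [5.5229, 0.0000, 5.2337, 4.3373]

First-step conditioning: h[1] = 0; for i ≠ 1, h[i] = 1 + Σ_k P[i][k]·h[k].
  h[0] = 1 + 1/12·h[0] + 1/2·h[2] + 1/3·h[3]
  h[2] = 1 + 1/3·h[0] + 1/4·h[2] + 1/4·h[3]
  h[3] = 1 + 1/4·h[0] + 1/6·h[2] + 1/4·h[3]
Solving the 3×3 linear system over states ≠ 1 gives exactly h = [2292/415, 0, 2172/415, 360/83] (h[1] = 0 is the target).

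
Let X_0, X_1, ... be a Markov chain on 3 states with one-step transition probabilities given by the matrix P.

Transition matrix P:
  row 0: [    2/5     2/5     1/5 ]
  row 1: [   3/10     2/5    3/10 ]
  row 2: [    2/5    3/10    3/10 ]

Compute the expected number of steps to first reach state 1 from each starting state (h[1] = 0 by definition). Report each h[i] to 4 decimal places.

First-step conditioning: h[1] = 0; for i ≠ 1, h[i] = 1 + Σ_k P[i][k]·h[k].
  h[0] = 1 + 2/5·h[0] + 1/5·h[2]
  h[2] = 1 + 2/5·h[0] + 3/10·h[2]
Solving the 2×2 linear system over states ≠ 1 gives exactly h = [45/17, 0, 50/17] (h[1] = 0 is the target).

h = [2.6471, 0.0000, 2.9412]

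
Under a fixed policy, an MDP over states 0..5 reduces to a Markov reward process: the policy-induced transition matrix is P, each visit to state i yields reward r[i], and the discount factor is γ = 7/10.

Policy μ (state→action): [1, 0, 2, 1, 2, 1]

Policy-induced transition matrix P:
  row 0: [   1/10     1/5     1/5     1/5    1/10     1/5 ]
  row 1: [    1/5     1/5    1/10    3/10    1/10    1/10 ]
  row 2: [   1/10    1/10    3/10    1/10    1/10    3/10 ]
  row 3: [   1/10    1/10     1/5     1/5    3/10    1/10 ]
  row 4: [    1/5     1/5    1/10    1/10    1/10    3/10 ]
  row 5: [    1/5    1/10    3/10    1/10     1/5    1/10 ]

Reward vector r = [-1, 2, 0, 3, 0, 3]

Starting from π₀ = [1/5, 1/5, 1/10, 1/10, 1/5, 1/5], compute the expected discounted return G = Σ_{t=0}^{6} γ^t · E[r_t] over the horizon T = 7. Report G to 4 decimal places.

t=0: π = [0.2000, 0.2000, 0.1000, 0.1000, 0.2000, 0.2000], E[r] = 1.1000, γ^t·E[r] = 1.100000, running G = 1.100000
t=1: π = [0.1600, 0.1600, 0.1900, 0.1700, 0.1400, 0.1800], E[r] = 1.2100, γ^t·E[r] = 0.847000, running G = 1.947000
t=2: π = [0.1480, 0.1460, 0.2070, 0.1650, 0.1520, 0.1820], E[r] = 1.1850, γ^t·E[r] = 0.580650, running G = 2.527650
t=3: π = [0.1480, 0.1446, 0.2091, 0.1605, 0.1512, 0.1866], E[r] = 1.1825, γ^t·E[r] = 0.405598, running G = 2.933248
t=4: π = [0.1482, 0.1444, 0.2100, 0.1598, 0.1508, 0.1869], E[r] = 1.1804, γ^t·E[r] = 0.283416, running G = 3.216664
t=5: π = [0.1482, 0.1443, 0.2102, 0.1597, 0.1506, 0.1870], E[r] = 1.1804, γ^t·E[r] = 0.198395, running G = 3.415059
t=6: π = [0.1482, 0.1443, 0.2102, 0.1597, 0.1506, 0.1870], E[r] = 1.1804, γ^t·E[r] = 0.138867, running G = 3.553926

G = 3.5539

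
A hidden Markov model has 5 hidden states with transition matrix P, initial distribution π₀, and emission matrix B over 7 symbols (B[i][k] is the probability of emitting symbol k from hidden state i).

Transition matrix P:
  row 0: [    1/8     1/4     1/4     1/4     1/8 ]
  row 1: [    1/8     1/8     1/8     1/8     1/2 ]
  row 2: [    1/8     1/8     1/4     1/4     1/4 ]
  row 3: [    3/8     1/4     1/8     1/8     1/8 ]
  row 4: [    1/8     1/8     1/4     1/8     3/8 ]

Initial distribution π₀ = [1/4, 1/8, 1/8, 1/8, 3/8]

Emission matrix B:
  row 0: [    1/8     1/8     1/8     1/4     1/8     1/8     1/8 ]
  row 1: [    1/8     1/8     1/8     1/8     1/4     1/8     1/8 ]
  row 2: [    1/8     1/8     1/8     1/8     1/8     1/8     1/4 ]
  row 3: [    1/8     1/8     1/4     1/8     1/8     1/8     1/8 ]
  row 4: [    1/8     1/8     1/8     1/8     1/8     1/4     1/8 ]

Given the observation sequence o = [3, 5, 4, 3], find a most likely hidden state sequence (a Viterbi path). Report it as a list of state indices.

t=0: δ = [6.250e-02, 1.562e-02, 1.562e-02, 1.562e-02, 4.688e-02]  (obs o_0=3)
t=1: δ = [9.766e-04, 1.953e-03, 1.953e-03, 1.953e-03, 4.395e-03]  ψ = [0, 0, 0, 0, 4]  (obs o_1=5)
t=2: δ = [9.155e-05, 1.373e-04, 1.373e-04, 6.866e-05, 2.060e-04]  ψ = [3, 4, 4, 4, 4]  (obs o_2=4)
t=3: δ = [6.437e-06, 3.219e-06, 6.437e-06, 4.292e-06, 9.656e-06]  ψ = [3, 4, 4, 2, 4]  (obs o_3=3)
backtrack: best end state = 4; path = [4, 4, 4, 4]

path = [4, 4, 4, 4]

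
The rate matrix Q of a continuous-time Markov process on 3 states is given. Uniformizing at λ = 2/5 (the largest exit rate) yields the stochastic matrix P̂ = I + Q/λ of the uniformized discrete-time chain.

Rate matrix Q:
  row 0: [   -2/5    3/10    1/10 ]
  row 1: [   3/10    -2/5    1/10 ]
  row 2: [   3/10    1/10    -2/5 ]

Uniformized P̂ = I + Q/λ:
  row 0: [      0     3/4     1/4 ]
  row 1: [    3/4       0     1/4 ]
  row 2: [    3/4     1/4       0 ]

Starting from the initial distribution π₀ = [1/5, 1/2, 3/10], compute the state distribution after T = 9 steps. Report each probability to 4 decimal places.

t=0: π = [0.2000, 0.5000, 0.3000]
t=1: π = [0.6000, 0.2250, 0.1750]
t=2: π = [0.3000, 0.4938, 0.2063]
t=3: π = [0.5250, 0.2766, 0.1984]
t=4: π = [0.3563, 0.4434, 0.2004]
t=5: π = [0.4828, 0.3173, 0.1999]
t=6: π = [0.3879, 0.4121, 0.2000]
t=7: π = [0.4591, 0.3409, 0.2000]
t=8: π = [0.4057, 0.3943, 0.2000]
t=9: π = [0.4457, 0.3543, 0.2000]

π = [0.4457, 0.3543, 0.2000]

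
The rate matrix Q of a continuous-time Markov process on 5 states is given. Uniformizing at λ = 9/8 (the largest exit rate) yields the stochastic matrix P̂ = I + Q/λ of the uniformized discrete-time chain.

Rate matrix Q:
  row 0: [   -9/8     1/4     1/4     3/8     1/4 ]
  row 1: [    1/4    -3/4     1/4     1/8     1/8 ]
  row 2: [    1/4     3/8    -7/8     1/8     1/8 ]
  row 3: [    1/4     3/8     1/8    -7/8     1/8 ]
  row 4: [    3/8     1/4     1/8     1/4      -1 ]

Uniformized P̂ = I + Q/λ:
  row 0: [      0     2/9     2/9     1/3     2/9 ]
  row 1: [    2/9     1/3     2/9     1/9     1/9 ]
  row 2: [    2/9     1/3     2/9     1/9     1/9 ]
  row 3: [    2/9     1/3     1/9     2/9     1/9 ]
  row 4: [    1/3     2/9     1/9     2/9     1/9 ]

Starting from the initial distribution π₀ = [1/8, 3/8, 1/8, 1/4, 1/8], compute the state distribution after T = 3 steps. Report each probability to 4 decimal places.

π = [0.1950, 0.2973, 0.1860, 0.1895, 0.1322]

t=0: π = [0.1250, 0.3750, 0.1250, 0.2500, 0.1250]
t=1: π = [0.2083, 0.3056, 0.1806, 0.1806, 0.1250]
t=2: π = [0.1898, 0.2963, 0.1883, 0.1914, 0.1343]
t=3: π = [0.1950, 0.2973, 0.1860, 0.1895, 0.1322]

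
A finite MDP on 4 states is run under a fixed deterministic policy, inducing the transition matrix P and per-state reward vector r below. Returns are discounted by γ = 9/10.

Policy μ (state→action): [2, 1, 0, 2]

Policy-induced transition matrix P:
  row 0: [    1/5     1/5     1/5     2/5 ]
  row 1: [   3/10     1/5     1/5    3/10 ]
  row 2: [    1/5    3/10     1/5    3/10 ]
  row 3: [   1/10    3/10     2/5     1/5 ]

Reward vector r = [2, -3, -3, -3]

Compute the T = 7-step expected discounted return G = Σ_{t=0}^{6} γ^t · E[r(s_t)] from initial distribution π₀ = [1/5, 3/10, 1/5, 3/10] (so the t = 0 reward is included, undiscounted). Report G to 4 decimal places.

t=0: π = [0.2000, 0.3000, 0.2000, 0.3000], E[r] = -2.0000, γ^t·E[r] = -2.000000, running G = -2.000000
t=1: π = [0.2000, 0.2500, 0.2600, 0.2900], E[r] = -2.0000, γ^t·E[r] = -1.800000, running G = -3.800000
t=2: π = [0.1960, 0.2550, 0.2580, 0.2910], E[r] = -2.0200, γ^t·E[r] = -1.636200, running G = -5.436200
t=3: π = [0.1964, 0.2549, 0.2582, 0.2905], E[r] = -2.0180, γ^t·E[r] = -1.471122, running G = -6.907322
t=4: π = [0.1964, 0.2549, 0.2581, 0.2906], E[r] = -2.0178, γ^t·E[r] = -1.323879, running G = -8.231201
t=5: π = [0.1964, 0.2549, 0.2581, 0.2906], E[r] = -2.0179, γ^t·E[r] = -1.191526, running G = -9.422727
t=6: π = [0.1964, 0.2549, 0.2581, 0.2906], E[r] = -2.0179, γ^t·E[r] = -1.072372, running G = -10.495099

G = -10.4951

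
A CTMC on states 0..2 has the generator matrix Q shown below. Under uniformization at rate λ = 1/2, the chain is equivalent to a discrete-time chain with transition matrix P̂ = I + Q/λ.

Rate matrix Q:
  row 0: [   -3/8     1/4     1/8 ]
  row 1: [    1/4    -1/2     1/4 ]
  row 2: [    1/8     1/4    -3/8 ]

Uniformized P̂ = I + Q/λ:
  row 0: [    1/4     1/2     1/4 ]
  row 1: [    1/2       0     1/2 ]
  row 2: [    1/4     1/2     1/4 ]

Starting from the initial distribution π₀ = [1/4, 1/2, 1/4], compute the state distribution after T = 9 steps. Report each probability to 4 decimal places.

π = [0.3335, 0.3330, 0.3335]

t=0: π = [0.2500, 0.5000, 0.2500]
t=1: π = [0.3750, 0.2500, 0.3750]
t=2: π = [0.3125, 0.3750, 0.3125]
t=3: π = [0.3438, 0.3125, 0.3438]
t=4: π = [0.3281, 0.3438, 0.3281]
t=5: π = [0.3359, 0.3281, 0.3359]
t=6: π = [0.3320, 0.3359, 0.3320]
t=7: π = [0.3340, 0.3320, 0.3340]
t=8: π = [0.3330, 0.3340, 0.3330]
t=9: π = [0.3335, 0.3330, 0.3335]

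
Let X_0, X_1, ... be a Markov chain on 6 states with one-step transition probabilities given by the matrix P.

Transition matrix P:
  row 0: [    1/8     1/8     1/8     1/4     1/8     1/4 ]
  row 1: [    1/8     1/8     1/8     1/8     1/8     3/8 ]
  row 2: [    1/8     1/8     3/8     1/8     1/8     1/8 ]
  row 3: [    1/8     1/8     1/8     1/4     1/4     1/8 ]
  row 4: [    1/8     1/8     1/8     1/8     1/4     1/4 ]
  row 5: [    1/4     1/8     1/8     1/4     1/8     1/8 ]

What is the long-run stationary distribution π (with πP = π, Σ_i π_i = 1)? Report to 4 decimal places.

π = [0.1495, 0.1250, 0.1667, 0.1923, 0.1703, 0.1962]

Balance equations π_j = Σ_i π_i·P[i][j]:
  π_0 = 1/8·π_0 + 1/8·π_1 + 1/8·π_2 + 1/8·π_3 + 1/8·π_4 + 1/4·π_5
  π_1 = 1/8·π_0 + 1/8·π_1 + 1/8·π_2 + 1/8·π_3 + 1/8·π_4 + 1/8·π_5
  π_2 = 1/8·π_0 + 1/8·π_1 + 3/8·π_2 + 1/8·π_3 + 1/8·π_4 + 1/8·π_5
  π_3 = 1/4·π_0 + 1/8·π_1 + 1/8·π_2 + 1/4·π_3 + 1/8·π_4 + 1/4·π_5
  π_4 = 1/8·π_0 + 1/8·π_1 + 1/8·π_2 + 1/4·π_3 + 1/4·π_4 + 1/8·π_5
  normalize: π_0 + π_1 + π_2 + π_3 + π_4 + π_5 = 1
Solving the linear system gives exactly π = [1841/12312, 1/8, 1/6, 263/1368, 233/1368, 302/1539].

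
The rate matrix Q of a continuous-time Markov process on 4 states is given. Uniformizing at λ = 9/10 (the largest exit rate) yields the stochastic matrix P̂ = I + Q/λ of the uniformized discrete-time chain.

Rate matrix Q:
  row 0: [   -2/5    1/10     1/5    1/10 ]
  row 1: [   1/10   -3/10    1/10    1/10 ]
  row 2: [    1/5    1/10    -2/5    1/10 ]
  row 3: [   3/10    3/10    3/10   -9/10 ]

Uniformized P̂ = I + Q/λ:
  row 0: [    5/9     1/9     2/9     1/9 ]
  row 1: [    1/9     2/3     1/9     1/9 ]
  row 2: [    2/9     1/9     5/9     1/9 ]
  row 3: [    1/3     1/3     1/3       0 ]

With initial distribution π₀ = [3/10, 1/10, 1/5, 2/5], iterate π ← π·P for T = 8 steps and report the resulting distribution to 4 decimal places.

t=0: π = [0.3000, 0.1000, 0.2000, 0.4000]
t=1: π = [0.3556, 0.2556, 0.3222, 0.0667]
t=2: π = [0.3198, 0.2679, 0.3086, 0.1037]
t=3: π = [0.3106, 0.2830, 0.3069, 0.0996]
t=4: π = [0.3054, 0.2905, 0.3041, 0.1000]
t=5: π = [0.3029, 0.2947, 0.3024, 0.1000]
t=6: π = [0.3015, 0.2971, 0.3014, 0.1000]
t=7: π = [0.3008, 0.2984, 0.3008, 0.1000]
t=8: π = [0.3005, 0.2991, 0.3004, 0.1000]

π = [0.3005, 0.2991, 0.3004, 0.1000]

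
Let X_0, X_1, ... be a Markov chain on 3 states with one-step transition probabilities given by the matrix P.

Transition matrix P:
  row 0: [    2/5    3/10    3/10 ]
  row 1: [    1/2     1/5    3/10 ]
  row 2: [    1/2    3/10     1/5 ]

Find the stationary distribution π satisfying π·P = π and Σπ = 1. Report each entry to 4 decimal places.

Balance equations π_j = Σ_i π_i·P[i][j]:
  π_0 = 2/5·π_0 + 1/2·π_1 + 1/2·π_2
  π_1 = 3/10·π_0 + 1/5·π_1 + 3/10·π_2
  normalize: π_0 + π_1 + π_2 = 1
Solving the linear system gives exactly π = [5/11, 3/11, 3/11].

π = [0.4545, 0.2727, 0.2727]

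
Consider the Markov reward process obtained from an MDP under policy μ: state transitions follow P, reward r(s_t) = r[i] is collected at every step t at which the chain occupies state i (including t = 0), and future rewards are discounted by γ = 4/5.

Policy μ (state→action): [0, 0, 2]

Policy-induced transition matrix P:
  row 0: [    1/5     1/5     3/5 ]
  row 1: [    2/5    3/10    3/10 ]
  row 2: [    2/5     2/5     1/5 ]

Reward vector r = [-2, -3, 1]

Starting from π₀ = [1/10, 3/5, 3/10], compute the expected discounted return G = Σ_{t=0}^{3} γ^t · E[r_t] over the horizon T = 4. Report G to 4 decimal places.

G = -4.1952

t=0: π = [0.1000, 0.6000, 0.3000], E[r] = -1.7000, γ^t·E[r] = -1.700000, running G = -1.700000
t=1: π = [0.3800, 0.3200, 0.3000], E[r] = -1.4200, γ^t·E[r] = -1.136000, running G = -2.836000
t=2: π = [0.3240, 0.2920, 0.3840], E[r] = -1.1400, γ^t·E[r] = -0.729600, running G = -3.565600
t=3: π = [0.3352, 0.3060, 0.3588], E[r] = -1.2296, γ^t·E[r] = -0.629555, running G = -4.195155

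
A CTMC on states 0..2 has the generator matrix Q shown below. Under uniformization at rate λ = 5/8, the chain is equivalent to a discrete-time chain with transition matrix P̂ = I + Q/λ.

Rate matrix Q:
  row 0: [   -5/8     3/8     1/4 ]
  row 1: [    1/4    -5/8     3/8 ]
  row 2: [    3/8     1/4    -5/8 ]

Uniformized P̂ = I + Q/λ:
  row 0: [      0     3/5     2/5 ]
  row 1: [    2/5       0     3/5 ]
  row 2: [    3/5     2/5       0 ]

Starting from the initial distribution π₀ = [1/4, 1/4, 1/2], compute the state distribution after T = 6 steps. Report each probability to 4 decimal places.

t=0: π = [0.2500, 0.2500, 0.5000]
t=1: π = [0.4000, 0.3500, 0.2500]
t=2: π = [0.2900, 0.3400, 0.3700]
t=3: π = [0.3580, 0.3220, 0.3200]
t=4: π = [0.3208, 0.3428, 0.3364]
t=5: π = [0.3390, 0.3270, 0.3340]
t=6: π = [0.3312, 0.3370, 0.3318]

π = [0.3312, 0.3370, 0.3318]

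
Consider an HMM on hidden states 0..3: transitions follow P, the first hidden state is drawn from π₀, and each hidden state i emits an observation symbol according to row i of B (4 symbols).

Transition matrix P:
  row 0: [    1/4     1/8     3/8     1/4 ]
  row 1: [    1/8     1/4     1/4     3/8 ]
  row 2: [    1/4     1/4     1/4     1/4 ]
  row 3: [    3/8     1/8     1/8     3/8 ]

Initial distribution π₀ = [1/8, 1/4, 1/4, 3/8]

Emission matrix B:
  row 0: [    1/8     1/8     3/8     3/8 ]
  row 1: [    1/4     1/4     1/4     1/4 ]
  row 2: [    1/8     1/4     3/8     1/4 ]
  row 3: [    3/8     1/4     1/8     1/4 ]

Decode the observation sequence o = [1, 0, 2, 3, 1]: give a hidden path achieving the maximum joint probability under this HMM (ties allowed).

t=0: δ = [1.562e-02, 6.250e-02, 6.250e-02, 9.375e-02]  (obs o_0=1)
t=1: δ = [4.395e-03, 3.906e-03, 1.953e-03, 1.318e-02]  ψ = [3, 1, 1, 3]  (obs o_1=0)
t=2: δ = [1.854e-03, 4.120e-04, 6.180e-04, 6.180e-04]  ψ = [3, 3, 0, 3]  (obs o_2=2)
t=3: δ = [1.738e-04, 5.794e-05, 1.738e-04, 1.159e-04]  ψ = [0, 0, 0, 0]  (obs o_3=3)
t=4: δ = [5.431e-06, 1.086e-05, 1.629e-05, 1.086e-05]  ψ = [0, 2, 0, 0]  (obs o_4=1)
backtrack: best end state = 2; path = [3, 3, 0, 0, 2]

path = [3, 3, 0, 0, 2]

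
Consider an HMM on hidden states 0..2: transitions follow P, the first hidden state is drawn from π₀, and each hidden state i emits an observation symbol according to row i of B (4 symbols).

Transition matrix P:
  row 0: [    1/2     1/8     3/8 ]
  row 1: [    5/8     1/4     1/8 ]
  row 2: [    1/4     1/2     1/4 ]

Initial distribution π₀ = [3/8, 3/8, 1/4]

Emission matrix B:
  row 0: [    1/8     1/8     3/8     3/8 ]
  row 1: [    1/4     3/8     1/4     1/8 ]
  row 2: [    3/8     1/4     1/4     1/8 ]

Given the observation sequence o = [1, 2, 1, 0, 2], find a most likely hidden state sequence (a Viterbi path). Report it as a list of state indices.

t=0: δ = [4.688e-02, 1.406e-01, 6.250e-02]  (obs o_0=1)
t=1: δ = [3.296e-02, 8.789e-03, 4.395e-03]  ψ = [1, 1, 0]  (obs o_1=2)
t=2: δ = [2.060e-03, 1.545e-03, 3.090e-03]  ψ = [0, 0, 0]  (obs o_2=1)
t=3: δ = [1.287e-04, 3.862e-04, 2.897e-04]  ψ = [0, 2, 0]  (obs o_3=0)
t=4: δ = [9.052e-05, 3.621e-05, 1.810e-05]  ψ = [1, 2, 2]  (obs o_4=2)
backtrack: best end state = 0; path = [1, 0, 2, 1, 0]

path = [1, 0, 2, 1, 0]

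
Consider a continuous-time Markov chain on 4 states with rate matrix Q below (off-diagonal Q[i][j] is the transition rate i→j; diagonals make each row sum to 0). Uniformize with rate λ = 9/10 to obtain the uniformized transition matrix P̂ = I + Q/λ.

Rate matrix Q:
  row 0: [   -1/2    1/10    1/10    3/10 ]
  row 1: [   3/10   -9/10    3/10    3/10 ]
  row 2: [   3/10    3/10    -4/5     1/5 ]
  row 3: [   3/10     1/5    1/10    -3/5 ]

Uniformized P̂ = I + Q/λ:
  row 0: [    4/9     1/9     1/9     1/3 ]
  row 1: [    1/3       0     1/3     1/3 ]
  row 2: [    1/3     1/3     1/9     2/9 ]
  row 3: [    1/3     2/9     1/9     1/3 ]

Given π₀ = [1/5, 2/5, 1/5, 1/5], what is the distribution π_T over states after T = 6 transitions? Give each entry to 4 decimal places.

t=0: π = [0.2000, 0.4000, 0.2000, 0.2000]
t=1: π = [0.3556, 0.1333, 0.2000, 0.3111]
t=2: π = [0.3728, 0.1753, 0.1407, 0.3111]
t=3: π = [0.3748, 0.1575, 0.1501, 0.3177]
t=4: π = [0.3750, 0.1623, 0.1461, 0.3167]
t=5: π = [0.3750, 0.1607, 0.1472, 0.3171]
t=6: π = [0.3750, 0.1612, 0.1468, 0.3170]

π = [0.3750, 0.1612, 0.1468, 0.3170]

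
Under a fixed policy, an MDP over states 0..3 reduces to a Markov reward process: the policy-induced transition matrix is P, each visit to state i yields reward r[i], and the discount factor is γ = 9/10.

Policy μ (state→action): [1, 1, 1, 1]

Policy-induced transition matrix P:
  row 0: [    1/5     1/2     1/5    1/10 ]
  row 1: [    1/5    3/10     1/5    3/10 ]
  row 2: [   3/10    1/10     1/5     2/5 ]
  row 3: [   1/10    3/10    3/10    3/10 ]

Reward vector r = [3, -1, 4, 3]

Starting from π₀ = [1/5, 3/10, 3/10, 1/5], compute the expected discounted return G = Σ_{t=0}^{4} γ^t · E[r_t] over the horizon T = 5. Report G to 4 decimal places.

t=0: π = [0.2000, 0.3000, 0.3000, 0.2000], E[r] = 2.1000, γ^t·E[r] = 2.100000, running G = 2.100000
t=1: π = [0.2100, 0.2800, 0.2200, 0.2900], E[r] = 2.1000, γ^t·E[r] = 1.890000, running G = 3.990000
t=2: π = [0.1930, 0.2980, 0.2290, 0.2800], E[r] = 2.0370, γ^t·E[r] = 1.649970, running G = 5.639970
t=3: π = [0.1949, 0.2928, 0.2280, 0.2843], E[r] = 2.0568, γ^t·E[r] = 1.499407, running G = 7.139377
t=4: π = [0.1944, 0.2934, 0.2284, 0.2838], E[r] = 2.0549, γ^t·E[r] = 1.348226, running G = 8.487604

G = 8.4876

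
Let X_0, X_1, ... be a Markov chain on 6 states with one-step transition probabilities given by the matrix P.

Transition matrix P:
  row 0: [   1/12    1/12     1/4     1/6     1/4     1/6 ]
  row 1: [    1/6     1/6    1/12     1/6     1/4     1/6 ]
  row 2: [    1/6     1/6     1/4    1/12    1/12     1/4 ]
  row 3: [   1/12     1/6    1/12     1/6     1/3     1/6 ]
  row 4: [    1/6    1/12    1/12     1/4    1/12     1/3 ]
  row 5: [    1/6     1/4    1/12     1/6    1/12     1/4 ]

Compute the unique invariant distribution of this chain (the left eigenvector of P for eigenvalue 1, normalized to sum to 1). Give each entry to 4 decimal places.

Balance equations π_j = Σ_i π_i·P[i][j]:
  π_0 = 1/12·π_0 + 1/6·π_1 + 1/6·π_2 + 1/12·π_3 + 1/6·π_4 + 1/6·π_5
  π_1 = 1/12·π_0 + 1/6·π_1 + 1/6·π_2 + 1/6·π_3 + 1/12·π_4 + 1/4·π_5
  π_2 = 1/4·π_0 + 1/12·π_1 + 1/4·π_2 + 1/12·π_3 + 1/12·π_4 + 1/12·π_5
  π_3 = 1/6·π_0 + 1/6·π_1 + 1/12·π_2 + 1/6·π_3 + 1/4·π_4 + 1/6·π_5
  π_4 = 1/4·π_0 + 1/4·π_1 + 1/12·π_2 + 1/3·π_3 + 1/12·π_4 + 1/12·π_5
  normalize: π_0 + π_1 + π_2 + π_3 + π_4 + π_5 = 1
Solving the linear system gives exactly π = [17216/122343, 38921/244686, 31355/244686, 1606/9411, 43055/244686, 18389/81562].

π = [0.1407, 0.1591, 0.1281, 0.1707, 0.1760, 0.2255]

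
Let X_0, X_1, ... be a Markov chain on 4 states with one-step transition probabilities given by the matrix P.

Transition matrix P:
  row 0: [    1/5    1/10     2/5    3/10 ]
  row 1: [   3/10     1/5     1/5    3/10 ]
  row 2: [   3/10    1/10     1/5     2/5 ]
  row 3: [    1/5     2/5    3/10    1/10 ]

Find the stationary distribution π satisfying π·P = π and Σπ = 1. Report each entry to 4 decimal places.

Balance equations π_j = Σ_i π_i·P[i][j]:
  π_0 = 1/5·π_0 + 3/10·π_1 + 3/10·π_2 + 1/5·π_3
  π_1 = 1/10·π_0 + 1/5·π_1 + 1/10·π_2 + 2/5·π_3
  π_2 = 2/5·π_0 + 1/5·π_1 + 1/5·π_2 + 3/10·π_3
  normalize: π_0 + π_1 + π_2 + π_3 = 1
Solving the linear system gives exactly π = [325/1311, 265/1311, 121/437, 358/1311].

π = [0.2479, 0.2021, 0.2769, 0.2731]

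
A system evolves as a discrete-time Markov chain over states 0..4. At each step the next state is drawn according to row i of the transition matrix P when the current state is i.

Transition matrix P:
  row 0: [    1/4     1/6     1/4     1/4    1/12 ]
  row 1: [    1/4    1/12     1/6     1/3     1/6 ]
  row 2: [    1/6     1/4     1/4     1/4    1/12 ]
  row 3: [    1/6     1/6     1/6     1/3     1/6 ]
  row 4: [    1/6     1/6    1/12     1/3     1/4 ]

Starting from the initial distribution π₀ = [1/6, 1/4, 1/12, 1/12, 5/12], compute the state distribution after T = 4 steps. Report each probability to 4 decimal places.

t=0: π = [0.1667, 0.2500, 0.0833, 0.0833, 0.4167]
t=1: π = [0.2014, 0.1528, 0.1528, 0.3125, 0.1806]
t=2: π = [0.1962, 0.1667, 0.1811, 0.3038, 0.1522]
t=3: π = [0.1969, 0.1679, 0.1854, 0.3019, 0.1479]
t=4: π = [0.1971, 0.1681, 0.1862, 0.3015, 0.1471]

π = [0.1971, 0.1681, 0.1862, 0.3015, 0.1471]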